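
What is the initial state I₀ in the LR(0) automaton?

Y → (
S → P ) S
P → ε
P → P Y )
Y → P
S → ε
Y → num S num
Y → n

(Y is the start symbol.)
{ [P → . P Y )], [P → .], [Y → . (], [Y → . P], [Y → . n], [Y → . num S num], [Y' → . Y] }

First, augment the grammar with Y' → Y
I₀ = CLOSURE({ [Y' → . Y] }):
  [Y' → . Y] has the dot before Y: add [Y → . (], [Y → . P], [Y → . num S num], [Y → . n]
  [Y → . P] has the dot before P: add [P → .], [P → . P Y )]
No further items can be added.

I₀ = { [P → . P Y )], [P → .], [Y → . (], [Y → . P], [Y → . n], [Y → . num S num], [Y' → . Y] }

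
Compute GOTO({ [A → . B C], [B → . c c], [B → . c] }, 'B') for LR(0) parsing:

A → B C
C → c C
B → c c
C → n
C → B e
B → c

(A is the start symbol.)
GOTO(I, 'B') = CLOSURE({ [A → αX.β] : [A → α.Xβ] ∈ I, X = 'B' })

Items with dot before 'B', with the dot advanced:
  [A → . B C] → [A → B . C]
Closure of the advanced items:
  [A → B . C] has the dot before C: add [C → . c C], [C → . n], [C → . B e]
  [C → . B e] has the dot before B: add [B → . c c], [B → . c]

GOTO = { [A → B . C], [B → . c c], [B → . c], [C → . B e], [C → . c C], [C → . n] }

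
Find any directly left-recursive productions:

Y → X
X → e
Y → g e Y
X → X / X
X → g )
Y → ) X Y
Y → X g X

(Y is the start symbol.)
Direct left recursion occurs when N → N α for some non-terminal N (the right-hand side begins with the left-hand side itself).

Y → X: starts with X
X → e: starts with e
Y → g e Y: starts with g
X → X / X: LEFT RECURSIVE (starts with X)
X → g ): starts with g
Y → ) X Y: starts with ')'
Y → X g X: starts with X

The grammar has direct left recursion on: X.

Answer: Yes, X is left-recursive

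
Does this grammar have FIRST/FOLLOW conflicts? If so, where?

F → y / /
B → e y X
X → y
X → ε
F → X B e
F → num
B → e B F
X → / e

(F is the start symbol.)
A FIRST/FOLLOW conflict occurs when a non-terminal N has a nullable alternative N → β (β ⇒* ε) and another alternative N → α with FIRST(α) ∩ FOLLOW(N) ≠ ∅: on such a lookahead the parser cannot decide between expanding α and letting N vanish via β.

Nullable non-terminals: X.

X: nullable alternative(s) X → ε; FOLLOW(X) = { '/', 'e', 'num', 'y' }
  X → y: FIRST \ {ε} = { 'y' } — overlaps FOLLOW(X) on { 'y' }: CONFLICT
  X → ε: FIRST \ {ε} = { } — this is the only nullable alternative, skip
  X → / e: FIRST \ {ε} = { '/' } — overlaps FOLLOW(X) on { '/' }: CONFLICT

B, F have no nullable alternative, so no FIRST/FOLLOW check is needed there.

So the grammar has 2 FIRST/FOLLOW conflicts (marked CONFLICT above).

Answer: Yes. X → y with FOLLOW(X) on { 'y' }; X → '/' e with FOLLOW(X) on { '/' }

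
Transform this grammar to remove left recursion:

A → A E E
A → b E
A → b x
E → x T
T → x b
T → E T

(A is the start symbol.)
A is directly left-recursive. The standard transformation for
  A → A α₁ | ... | A α_m | β₁ | ... | β_n
is
  A  → β₁ A' | ... | β_n A'
  A' → α₁ A' | ... | α_m A' | ε

A → b E becomes A → b E A'
A → b x becomes A → b x A'
A → A E E becomes A' → E E A'
Add A' → ε

Productions for other non-terminals are unchanged:
  E → x T
  T → x b
  T → E T

Resulting grammar:
A → b E A'
A → b x A'
A' → E E A'
A' → ε
E → x T
T → x b
T → E T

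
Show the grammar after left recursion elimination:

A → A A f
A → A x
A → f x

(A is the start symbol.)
A → f x A'
A' → A f A'
A' → x A'
A' → ε

A is directly left-recursive. The standard transformation for
  A → A α₁ | ... | A α_m | β₁ | ... | β_n
is
  A  → β₁ A' | ... | β_n A'
  A' → α₁ A' | ... | α_m A' | ε

A → f x becomes A → f x A'
A → A A f becomes A' → A f A'
A → A x becomes A' → x A'
Add A' → ε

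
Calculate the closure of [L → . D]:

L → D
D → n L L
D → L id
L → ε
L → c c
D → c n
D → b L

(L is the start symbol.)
To compute CLOSURE, for each item [A → α.Bβ] where B is a non-terminal, add [B → .γ] for all productions B → γ; repeat for the newly added items until nothing changes.

Start with: [L → . D]
  [L → . D] has the dot before D: add [D → . n L L], [D → . L id], [D → . c n], [D → . b L]
  [D → . L id] has the dot before L: add [L → .], [L → . c c]
No further items can be added.

CLOSURE = { [D → . L id], [D → . b L], [D → . c n], [D → . n L L], [L → . D], [L → . c c], [L → .] }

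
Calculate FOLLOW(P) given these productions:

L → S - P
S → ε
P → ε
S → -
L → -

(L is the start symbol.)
{ $ }

To compute FOLLOW(P), find every occurrence of P on a right-hand side N → α P β: add FIRST(β) \ {ε}, and if β is empty or nullable also add FOLLOW(N). Iterate to a fixed point.

In L → S - P: P is at the end, add FOLLOW(L)

The FOLLOW sets referred to above (computed the same way, to a fixed point):
  FOLLOW(L) = { $ }

Taking the union: FOLLOW(P) = { $ }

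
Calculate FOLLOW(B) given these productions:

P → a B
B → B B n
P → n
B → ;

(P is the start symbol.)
To compute FOLLOW(B), find every occurrence of B on a right-hand side N → α B β: add FIRST(β) \ {ε}, and if β is empty or nullable also add FOLLOW(N). Iterate to a fixed point.

In P → a B: B is at the end, add FOLLOW(P)
In B → B B n: B is followed by B n, add FIRST(B n) \ {ε} = { ';' }
In B → B B n: B is followed by n, add FIRST(n) \ {ε} = { 'n' }

The FOLLOW sets referred to above (computed the same way, to a fixed point):
  FOLLOW(P) = { $ }

Taking the union: FOLLOW(B) = { $, ';', 'n' }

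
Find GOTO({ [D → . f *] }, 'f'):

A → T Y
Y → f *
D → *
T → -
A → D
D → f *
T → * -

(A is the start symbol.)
{ [D → f . *] }

GOTO(I, 'f') = CLOSURE({ [A → αX.β] : [A → α.Xβ] ∈ I, X = 'f' })

Items with dot before 'f', with the dot advanced:
  [D → . f *] → [D → f . *]
Closure adds nothing (no advanced item has the dot before a non-terminal).

GOTO = { [D → f . *] }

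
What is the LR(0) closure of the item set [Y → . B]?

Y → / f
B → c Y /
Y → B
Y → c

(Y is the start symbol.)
{ [B → . c Y /], [Y → . B] }

Start with: [Y → . B]
  [Y → . B] has the dot before B: add [B → . c Y /]
No further items can be added.

CLOSURE = { [B → . c Y /], [Y → . B] }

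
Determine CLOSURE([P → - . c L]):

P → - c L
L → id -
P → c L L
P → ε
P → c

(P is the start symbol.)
{ [P → - . c L] }

To compute CLOSURE, for each item [A → α.Bβ] where B is a non-terminal, add [B → .γ] for all productions B → γ; repeat for the newly added items until nothing changes.

Start with: [P → - . c L]
The dot precedes the terminal c, so nothing is added.

CLOSURE = { [P → - . c L] }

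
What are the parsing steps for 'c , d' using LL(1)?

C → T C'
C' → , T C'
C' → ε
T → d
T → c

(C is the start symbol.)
LL(1) parsing maintains a stack (initially the start symbol over $) and the input. At each step: if the stack top is a terminal, match it against the current input token; if it is a non-terminal N, replace it with the RHS of M[N, lookahead] (the unique production whose predict set contains the lookahead).

Stack is shown with the top on the left.

Stack     Input    Action
-------------------------
C $       c , d $  output C → T C'
T C' $    c , d $  output T → c
c C' $    c , d $  match 'c'
C' $      , d $    output C' → , T C'
, T C' $  , d $    match ','
T C' $    d $      output T → d
d C' $    d $      match 'd'
C' $      $        output C' → ε
$         $        accept

The string is accepted.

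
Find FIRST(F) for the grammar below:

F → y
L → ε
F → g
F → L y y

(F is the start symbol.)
{ 'g', 'y' }

To compute FIRST(F), examine every production with F on the left-hand side, reading each right-hand side left to right until a non-nullable symbol is reached.

FIRST sets of the other non-terminals involved (by the same procedure, iterated to a fixed point):
  FIRST(L) = { ε }

From F → y:
  - y is a terminal: add 'y' and stop
From F → g:
  - g is a terminal: add 'g' and stop
From F → L y y:
  - L is a non-terminal: add FIRST(L) \ {ε} = { }
    L is nullable, so continue to the next symbol
  - y is a terminal: add 'y' and stop

Collecting: FIRST(F) = { 'g', 'y' }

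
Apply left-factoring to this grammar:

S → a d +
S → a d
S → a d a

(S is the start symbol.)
S → a d S'
S' → +
S' → ε
S' → a

Left-factoring transforms A → αβ₁ | αβ₂ into A → αA' and A' → β₁ | β₂
(α is the longest common prefix among the alternatives). Repeat until
no nonterminal has two alternatives with a common prefix.

Round 1: S has alternatives sharing prefix 'a d'. Introduce S': S → a d S'
  Add: S' → +
  Add: S' → ε
  Add: S' → a

No remaining common prefixes — done.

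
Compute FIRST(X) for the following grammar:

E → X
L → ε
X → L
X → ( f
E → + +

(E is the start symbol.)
FIRST sets of the other non-terminals involved (by the same procedure, iterated to a fixed point):
  FIRST(L) = { ε }

From X → L:
  - L is a non-terminal: add FIRST(L) \ {ε} = { }
    L is nullable and nothing follows, so the whole right-hand side can vanish: ε ∈ FIRST(X)
From X → ( f:
  - '(' is a terminal: add '(' and stop

Collecting: FIRST(X) = { '(', ε }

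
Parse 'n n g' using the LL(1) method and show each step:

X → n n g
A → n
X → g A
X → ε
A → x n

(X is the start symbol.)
LL(1) parsing maintains a stack (initially the start symbol over $) and the input. At each step: if the stack top is a terminal, match it against the current input token; if it is a non-terminal N, replace it with the RHS of M[N, lookahead] (the unique production whose predict set contains the lookahead).

Stack is shown with the top on the left.

Stack    Input    Action
------------------------
X $      n n g $  output X → n n g
n n g $  n n g $  match 'n'
n g $    n g $    match 'n'
g $      g $      match 'g'
$        $        accept

The string is accepted.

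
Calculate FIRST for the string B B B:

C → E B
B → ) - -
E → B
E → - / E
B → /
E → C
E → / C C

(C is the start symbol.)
{ ')', '/' }

FIRST sets of the non-terminals involved (from the grammar, by fixed-point iteration):
  FIRST(B) = { ')', '/' }

To compute FIRST(B B B), process the symbols left to right:
Symbol B is a non-terminal. Add FIRST(B) \ {ε} = { ')', '/' }
B is not nullable (ε ∉ FIRST(B)), so stop here.
FIRST(B B B) = { ')', '/' }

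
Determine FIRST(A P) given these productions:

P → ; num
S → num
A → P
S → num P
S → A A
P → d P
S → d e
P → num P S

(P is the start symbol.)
{ ';', 'd', 'num' }

FIRST sets of the non-terminals involved (from the grammar, by fixed-point iteration):
  FIRST(A) = { ';', 'd', 'num' }

To compute FIRST(A P), process the symbols left to right:
Symbol A is a non-terminal. Add FIRST(A) \ {ε} = { ';', 'd', 'num' }
A is not nullable (ε ∉ FIRST(A)), so stop here.
FIRST(A P) = { ';', 'd', 'num' }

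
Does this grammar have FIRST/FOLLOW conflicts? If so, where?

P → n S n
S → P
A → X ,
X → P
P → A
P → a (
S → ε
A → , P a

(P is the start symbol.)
Yes. S → P with FOLLOW(S) on { 'n' }

A FIRST/FOLLOW conflict occurs when a non-terminal N has a nullable alternative N → β (β ⇒* ε) and another alternative N → α with FIRST(α) ∩ FOLLOW(N) ≠ ∅: on such a lookahead the parser cannot decide between expanding α and letting N vanish via β.

Nullable non-terminals: S.
FIRST sets used below: FIRST(P) = { ',', 'a', 'n' }

S: nullable alternative(s) S → ε; FOLLOW(S) = { 'n' }
  S → P: FIRST \ {ε} = { ',', 'a', 'n' } — overlaps FOLLOW(S) on { 'n' }: CONFLICT
  S → ε: FIRST \ {ε} = { } — this is the only nullable alternative, skip

A, P, X have no nullable alternative, so no FIRST/FOLLOW check is needed there.

So the grammar has 1 FIRST/FOLLOW conflict (marked CONFLICT above).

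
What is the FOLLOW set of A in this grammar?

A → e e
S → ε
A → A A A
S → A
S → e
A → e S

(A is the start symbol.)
{ $, 'e' }

To compute FOLLOW(A), find every occurrence of A on a right-hand side N → α A β: add FIRST(β) \ {ε}, and if β is empty or nullable also add FOLLOW(N). Iterate to a fixed point.

A is the start symbol, so $ ∈ FOLLOW(A).
In A → A A A: A is followed by A A, add FIRST(A A) \ {ε} = { 'e' }
In A → A A A: A is followed by A, add FIRST(A) \ {ε} = { 'e' }
In A → A A A: A is at the end; this adds FOLLOW(A) to itself — nothing new
In S → A: A is at the end, add FOLLOW(S)

The FOLLOW sets referred to above (computed the same way, to a fixed point):
  FOLLOW(S) = { $, 'e' }

Taking the union: FOLLOW(A) = { $, 'e' }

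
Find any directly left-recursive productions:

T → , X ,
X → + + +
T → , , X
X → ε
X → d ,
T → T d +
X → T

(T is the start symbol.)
Direct left recursion occurs when N → N α for some non-terminal N (the right-hand side begins with the left-hand side itself).

T → , X ,: starts with ','
X → + + +: starts with '+'
T → , , X: starts with ','
X → ε: starts with ε
X → d ,: starts with d
T → T d +: LEFT RECURSIVE (starts with T)
X → T: starts with T

The grammar has direct left recursion on: T.

Answer: Yes, T is left-recursive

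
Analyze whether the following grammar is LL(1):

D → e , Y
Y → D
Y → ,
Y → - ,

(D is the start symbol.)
Yes, the grammar is LL(1).

A grammar is LL(1) if for each non-terminal N with multiple productions, the predict sets of those productions are pairwise disjoint, where PREDICT(N → α) = (FIRST(α) \ {ε}) ∪ (FOLLOW(N) if α ⇒* ε).

Relevant sets:
  FIRST(D) = { 'e' }

For Y:
  PREDICT(Y → D) = { 'e' }
  PREDICT(Y → ',') = { ',' }
  PREDICT(Y → '-' ',') = { '-' }
D has a single production, so nothing to check there.

All predict sets are disjoint. The grammar IS LL(1).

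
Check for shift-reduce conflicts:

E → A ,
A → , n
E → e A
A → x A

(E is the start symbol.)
No shift-reduce conflicts

A shift-reduce conflict occurs when an LR(0) state has both:
  - a complete (reduce) item [A → α .] (dot at the end), and
  - a shift item [B → β . c γ] (dot before a terminal).

Augment with E' → E and build the canonical LR(0) collection (I0 = CLOSURE({[E' → . E]}), then GOTO on every symbol after a dot until no new states appear). It has 10 states:
  I0: { [A → . , n], [A → . x A], [E → . A ,], [E → . e A], [E' → . E] }  — shift
  I1: { [A → , . n] }  — shift
  I2: { [E → A . ,] }  — shift
  I3: { [E' → E .] }  — accept
  I4: { [A → . , n], [A → . x A], [E → e . A] }  — shift
  I5: { [A → . , n], [A → . x A], [A → x . A] }  — shift
  I6: { [A → x A .] }  — reduce
  I7: { [E → e A .] }  — reduce
  I8: { [E → A , .] }  — reduce
  I9: { [A → , n .] }  — reduce

No state contains both a complete item and a shift item.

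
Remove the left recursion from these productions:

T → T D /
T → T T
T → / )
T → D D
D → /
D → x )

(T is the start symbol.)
T → / ) T'
T → D D T'
T' → D / T'
T' → T T'
T' → ε
D → /
D → x )

T is directly left-recursive. The standard transformation for
  A → A α₁ | ... | A α_m | β₁ | ... | β_n
is
  A  → β₁ A' | ... | β_n A'
  A' → α₁ A' | ... | α_m A' | ε

T → / ) becomes T → / ) T'
T → D D becomes T → D D T'
T → T D / becomes T' → D / T'
T → T T becomes T' → T T'
Add T' → ε

Productions for other non-terminals are unchanged:
  D → /
  D → x )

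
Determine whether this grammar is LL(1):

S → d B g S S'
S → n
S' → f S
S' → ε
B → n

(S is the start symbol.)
A grammar is LL(1) if for each non-terminal N with multiple productions, the predict sets of those productions are pairwise disjoint, where PREDICT(N → α) = (FIRST(α) \ {ε}) ∪ (FOLLOW(N) if α ⇒* ε).

Relevant sets:
  FOLLOW(S') = { $, 'f' }

For S:
  PREDICT(S → d B g S S') = { 'd' }
  PREDICT(S → n) = { 'n' }
For S':
  PREDICT(S' → f S) = { 'f' }
  PREDICT(S' → ε) = { $, 'f' }
B has a single production, so nothing to check there.

Conflict found: Predict set conflict for S': { 'f' }
The grammar is NOT LL(1).

Answer: No. Predict set conflict for S': { 'f' }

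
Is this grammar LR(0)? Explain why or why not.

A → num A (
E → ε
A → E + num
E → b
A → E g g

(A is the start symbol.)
No. Shift-reduce conflict between [E → .] and [A → . num A (]

A grammar is LR(0) if no state in the canonical LR(0) collection has:
  - both a shift item (dot before a terminal) and a complete item (shift-reduce conflict), or
  - two or more complete items (reduce-reduce conflict; the accept item [A' → A .] counts as a complete item here).

Augment with A' → A and build the canonical LR(0) collection (I0 = CLOSURE({[A' → . A]}), then GOTO on every symbol after a dot until no new states appear). It has 11 states:
  I0: { [A → . E + num], [A → . E g g], [A → . num A (], [A' → . A], [E → . b], [E → .] }  — shift, reduce
  I1: { [A' → A .] }  — accept
  I2: { [A → E . + num], [A → E . g g] }  — shift
  I3: { [E → b .] }  — reduce
  I4: { [A → . E + num], [A → . E g g], [A → . num A (], [A → num . A (], [E → . b], [E → .] }  — shift, reduce
  I5: { [A → num A . (] }  — shift
  I6: { [A → num A ( .] }  — reduce
  I7: { [A → E + . num] }  — shift
  I8: { [A → E g . g] }  — shift
  I9: { [A → E g g .] }  — reduce
  I10: { [A → E + num .] }  — reduce

Conflict in state I0:
  Shift-reduce conflict between [E → .] and [A → . num A (]
So the grammar is NOT LR(0).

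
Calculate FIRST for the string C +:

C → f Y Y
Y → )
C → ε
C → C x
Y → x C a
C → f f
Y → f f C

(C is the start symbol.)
{ '+', 'f', 'x' }

FIRST sets of the non-terminals involved (from the grammar, by fixed-point iteration):
  FIRST(C) = { 'f', 'x', ε }

To compute FIRST(C +), process the symbols left to right:
Symbol C is a non-terminal. Add FIRST(C) \ {ε} = { 'f', 'x' }
C is nullable (ε ∈ FIRST(C)), continue to the next symbol.
Symbol + is a terminal. Add '+' and stop.
FIRST(C +) = { '+', 'f', 'x' }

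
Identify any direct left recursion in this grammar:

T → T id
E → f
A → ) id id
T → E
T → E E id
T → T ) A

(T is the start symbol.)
Direct left recursion occurs when N → N α for some non-terminal N (the right-hand side begins with the left-hand side itself).

T → T id: LEFT RECURSIVE (starts with T)
E → f: starts with f
A → ) id id: starts with ')'
T → E: starts with E
T → E E id: starts with E
T → T ) A: LEFT RECURSIVE (starts with T)

The grammar has direct left recursion on: T.

Answer: Yes, T is left-recursive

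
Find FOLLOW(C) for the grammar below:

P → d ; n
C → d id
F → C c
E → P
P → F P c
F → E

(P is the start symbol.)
To compute FOLLOW(C), find every occurrence of C on a right-hand side N → α C β: add FIRST(β) \ {ε}, and if β is empty or nullable also add FOLLOW(N). Iterate to a fixed point.

In F → C c: C is followed by c, add FIRST(c) \ {ε} = { 'c' }

Taking the union: FOLLOW(C) = { 'c' }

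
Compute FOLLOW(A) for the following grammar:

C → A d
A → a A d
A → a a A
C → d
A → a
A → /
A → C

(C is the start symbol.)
To compute FOLLOW(A), find every occurrence of A on a right-hand side N → α A β: add FIRST(β) \ {ε}, and if β is empty or nullable also add FOLLOW(N). Iterate to a fixed point.

In C → A d: A is followed by d, add FIRST(d) \ {ε} = { 'd' }
In A → a A d: A is followed by d, add FIRST(d) \ {ε} = { 'd' }
In A → a a A: A is at the end; this adds FOLLOW(A) to itself — nothing new

Taking the union: FOLLOW(A) = { 'd' }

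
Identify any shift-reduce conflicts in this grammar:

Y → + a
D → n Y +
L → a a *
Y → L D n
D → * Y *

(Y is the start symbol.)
A shift-reduce conflict occurs when an LR(0) state has both:
  - a complete (reduce) item [A → α .] (dot at the end), and
  - a shift item [B → β . c γ] (dot before a terminal).

Augment with Y' → Y and build the canonical LR(0) collection (I0 = CLOSURE({[Y' → . Y]}), then GOTO on every symbol after a dot until no new states appear). It has 16 states:
  I0: { [L → . a a *], [Y → . + a], [Y → . L D n], [Y' → . Y] }  — shift
  I1: { [Y → + . a] }  — shift
  I2: { [D → . * Y *], [D → . n Y +], [Y → L . D n] }  — shift
  I3: { [Y' → Y .] }  — accept
  I4: { [L → a . a *] }  — shift
  I5: { [L → a a . *] }  — shift
  I6: { [L → a a * .] }  — reduce
  I7: { [D → * . Y *], [L → . a a *], [Y → . + a], [Y → . L D n] }  — shift
  I8: { [Y → L D . n] }  — shift
  I9: { [D → n . Y +], [L → . a a *], [Y → . + a], [Y → . L D n] }  — shift
  I10: { [D → n Y . +] }  — shift
  I11: { [D → n Y + .] }  — reduce
  I12: { [Y → L D n .] }  — reduce
  I13: { [D → * Y . *] }  — shift
  I14: { [D → * Y * .] }  — reduce
  I15: { [Y → + a .] }  — reduce

No state contains both a complete item and a shift item.

Answer: No shift-reduce conflicts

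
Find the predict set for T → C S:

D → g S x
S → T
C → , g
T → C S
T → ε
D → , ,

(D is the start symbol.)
{ ',' }

PREDICT(T → C S) = (FIRST(RHS) \ {ε}) ∪ (FOLLOW(T) if ε ∈ FIRST(RHS), i.e. RHS ⇒* ε)
FIRST(C) = { ',' }
FIRST(C S) = { ',' }
ε ∉ FIRST(C S), so FOLLOW(T) is not added.
PREDICT(T → C S) = { ',' }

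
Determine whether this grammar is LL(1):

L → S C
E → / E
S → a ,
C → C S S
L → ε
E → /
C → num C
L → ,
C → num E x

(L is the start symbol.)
No. Predict set conflict for E: { '/' }

A grammar is LL(1) if for each non-terminal N with multiple productions, the predict sets of those productions are pairwise disjoint, where PREDICT(N → α) = (FIRST(α) \ {ε}) ∪ (FOLLOW(N) if α ⇒* ε).

Relevant sets:
  FIRST(S) = { 'a' }
  FIRST(C) = { 'num' }
  FOLLOW(L) = { $ }

For L:
  PREDICT(L → S C) = { 'a' }
  PREDICT(L → ε) = { $ }
  PREDICT(L → ',') = { ',' }
For E:
  PREDICT(E → '/' E) = { '/' }
  PREDICT(E → '/') = { '/' }
For C:
  PREDICT(C → C S S) = { 'num' }
  PREDICT(C → num C) = { 'num' }
  PREDICT(C → num E x) = { 'num' }
S has a single production, so nothing to check there.

Conflict found: Predict set conflict for E: { '/' }
The grammar is NOT LL(1).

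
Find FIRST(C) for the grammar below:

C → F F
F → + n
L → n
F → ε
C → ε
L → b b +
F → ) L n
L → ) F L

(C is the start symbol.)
{ ')', '+', ε }

To compute FIRST(C), examine every production with C on the left-hand side, reading each right-hand side left to right until a non-nullable symbol is reached.

FIRST sets of the other non-terminals involved (by the same procedure, iterated to a fixed point):
  FIRST(F) = { ')', '+', ε }

From C → F F:
  - F is a non-terminal: add FIRST(F) \ {ε} = { ')', '+' }
    F is nullable, so continue to the next symbol
  - F is a non-terminal: add FIRST(F) \ {ε} = { ')', '+' }
    F is nullable and nothing follows, so the whole right-hand side can vanish: ε ∈ FIRST(C)
From C → ε:
  - ε-production, so ε ∈ FIRST(C)

Collecting: FIRST(C) = { ')', '+', ε }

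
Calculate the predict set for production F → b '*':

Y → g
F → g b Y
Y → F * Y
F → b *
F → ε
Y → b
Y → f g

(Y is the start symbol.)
{ 'b' }

PREDICT(F → b '*') = (FIRST(RHS) \ {ε}) ∪ (FOLLOW(F) if ε ∈ FIRST(RHS), i.e. RHS ⇒* ε)
FIRST(b '*') = { 'b' }
ε ∉ FIRST(b '*'), so FOLLOW(F) is not added.
PREDICT(F → b '*') = { 'b' }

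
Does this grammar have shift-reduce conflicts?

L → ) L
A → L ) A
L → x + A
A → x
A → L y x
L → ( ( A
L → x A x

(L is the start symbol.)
Yes — I8: [A → x .] vs [A → . x]

A shift-reduce conflict occurs when an LR(0) state has both:
  - a complete (reduce) item [A → α .] (dot at the end), and
  - a shift item [B → β . c γ] (dot before a terminal).

Augment with L' → L and build the canonical LR(0) collection (I0 = CLOSURE({[L' → . L]}), then GOTO on every symbol after a dot until no new states appear). It has 18 states:
  I0: { [L → . ( ( A], [L → . ) L], [L → . x + A], [L → . x A x], [L' → . L] }  — shift
  I1: { [L → ( . ( A] }  — shift
  I2: { [L → ) . L], [L → . ( ( A], [L → . ) L], [L → . x + A], [L → . x A x] }  — shift
  I3: { [L' → L .] }  — accept
  I4: { [A → . L ) A], [A → . L y x], [A → . x], [L → . ( ( A], [L → . ) L], [L → . x + A], [L → . x A x], [L → x . + A], [L → x . A x] }  — shift
  I5: { [A → . L ) A], [A → . L y x], [A → . x], [L → . ( ( A], [L → . ) L], [L → . x + A], [L → . x A x], [L → x + . A] }  — shift
  I6: { [L → x A . x] }  — shift
  I7: { [A → L . ) A], [A → L . y x] }  — shift
  I8: { [A → . L ) A], [A → . L y x], [A → . x], [A → x .], [L → . ( ( A], [L → . ) L], [L → . x + A], [L → . x A x], [L → x . + A], [L → x . A x] }  — shift, reduce
  I9: { [A → . L ) A], [A → . L y x], [A → . x], [A → L ) . A], [L → . ( ( A], [L → . ) L], [L → . x + A], [L → . x A x] }  — shift
  I10: { [A → L y . x] }  — shift
  I11: { [A → L y x .] }  — reduce
  I12: { [A → L ) A .] }  — reduce
  I13: { [L → x A x .] }  — reduce
  I14: { [L → x + A .] }  — reduce
  I15: { [L → ) L .] }  — reduce
  I16: { [A → . L ) A], [A → . L y x], [A → . x], [L → ( ( . A], [L → . ( ( A], [L → . ) L], [L → . x + A], [L → . x A x] }  — shift
  I17: { [L → ( ( A .] }  — reduce

I8 contains reduce item [A → x .] and shift items [A → . x], [L → . ( ( A], [L → . ) L], [L → . x + A], [L → x . + A], [L → . x A x] — shift-reduce conflict.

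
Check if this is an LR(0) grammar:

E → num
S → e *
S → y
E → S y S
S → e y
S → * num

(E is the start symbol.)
Yes, the grammar is LR(0)

A grammar is LR(0) if no state in the canonical LR(0) collection has:
  - both a shift item (dot before a terminal) and a complete item (shift-reduce conflict), or
  - two or more complete items (reduce-reduce conflict; the accept item [E' → E .] counts as a complete item here).

Augment with E' → E and build the canonical LR(0) collection (I0 = CLOSURE({[E' → . E]}), then GOTO on every symbol after a dot until no new states appear). It has 12 states:
  I0: { [E → . S y S], [E → . num], [E' → . E], [S → . * num], [S → . e *], [S → . e y], [S → . y] }  — shift
  I1: { [S → * . num] }  — shift
  I2: { [E' → E .] }  — accept
  I3: { [E → S . y S] }  — shift
  I4: { [S → e . *], [S → e . y] }  — shift
  I5: { [E → num .] }  — reduce
  I6: { [S → y .] }  — reduce
  I7: { [S → e * .] }  — reduce
  I8: { [S → e y .] }  — reduce
  I9: { [E → S y . S], [S → . * num], [S → . e *], [S → . e y], [S → . y] }  — shift
  I10: { [E → S y S .] }  — reduce
  I11: { [S → * num .] }  — reduce

Every state is either a pure shift/goto state or contains exactly one complete item and nothing to shift — no conflicts. The grammar is LR(0).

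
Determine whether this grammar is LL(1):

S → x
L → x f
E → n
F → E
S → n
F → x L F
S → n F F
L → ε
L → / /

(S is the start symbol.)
Relevant sets:
  FIRST(E) = { 'n' }
  FOLLOW(L) = { 'n', 'x' }

For S:
  PREDICT(S → x) = { 'x' }
  PREDICT(S → n) = { 'n' }
  PREDICT(S → n F F) = { 'n' }
For L:
  PREDICT(L → x f) = { 'x' }
  PREDICT(L → ε) = { 'n', 'x' }
  PREDICT(L → '/' '/') = { '/' }
For F:
  PREDICT(F → E) = { 'n' }
  PREDICT(F → x L F) = { 'x' }
E has a single production, so nothing to check there.

Conflict found: Predict set conflict for S: { 'n' }
The grammar is NOT LL(1).

Answer: No. Predict set conflict for S: { 'n' }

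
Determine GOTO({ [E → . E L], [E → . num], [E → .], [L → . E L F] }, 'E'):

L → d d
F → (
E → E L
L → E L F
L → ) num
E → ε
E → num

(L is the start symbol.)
{ [E → . E L], [E → . num], [E → .], [E → E . L], [L → . ) num], [L → . E L F], [L → . d d], [L → E . L F] }

GOTO(I, 'E') = CLOSURE({ [A → αX.β] : [A → α.Xβ] ∈ I, X = 'E' })

Items with dot before 'E', with the dot advanced:
  [E → . E L] → [E → E . L]
  [L → . E L F] → [L → E . L F]
Closure of the advanced items:
  [E → E . L] has the dot before L: add [L → . d d], [L → . E L F], [L → . ) num]
  [L → . E L F] has the dot before E: add [E → . E L], [E → .], [E → . num]

GOTO = { [E → . E L], [E → . num], [E → .], [E → E . L], [L → . ) num], [L → . E L F], [L → . d d], [L → E . L F] }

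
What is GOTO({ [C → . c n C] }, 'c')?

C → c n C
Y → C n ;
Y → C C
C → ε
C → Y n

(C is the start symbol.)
GOTO(I, 'c') = CLOSURE({ [A → αX.β] : [A → α.Xβ] ∈ I, X = 'c' })

Items with dot before 'c', with the dot advanced:
  [C → . c n C] → [C → c . n C]
Closure adds nothing (no advanced item has the dot before a non-terminal).

GOTO = { [C → c . n C] }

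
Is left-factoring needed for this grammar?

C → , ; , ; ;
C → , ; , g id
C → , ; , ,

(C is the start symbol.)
Left-factoring is needed when two productions for the same non-terminal
share a common prefix on the right-hand side.

Productions for C:
  C → , ; , ; ;
  C → , ; , g id
  C → , ; , ,

Found common prefix ', ; ,' in productions for C

Answer: Yes, C has productions with common prefix ', ; ,'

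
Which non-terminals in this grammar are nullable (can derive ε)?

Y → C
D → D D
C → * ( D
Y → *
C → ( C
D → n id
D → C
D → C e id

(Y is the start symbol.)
None

A non-terminal is nullable if it can derive ε (the empty string): either it has an ε-production, or it has a production whose right-hand side consists entirely of nullable non-terminals.

There are no ε-productions, so no non-terminal can derive ε.
No non-terminals are nullable.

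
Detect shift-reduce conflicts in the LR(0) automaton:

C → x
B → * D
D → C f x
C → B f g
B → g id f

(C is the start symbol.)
A shift-reduce conflict occurs when an LR(0) state has both:
  - a complete (reduce) item [A → α .] (dot at the end), and
  - a shift item [B → β . c γ] (dot before a terminal).

Augment with C' → C and build the canonical LR(0) collection (I0 = CLOSURE({[C' → . C]}), then GOTO on every symbol after a dot until no new states appear). It has 14 states:
  I0: { [B → . * D], [B → . g id f], [C → . B f g], [C → . x], [C' → . C] }  — shift
  I1: { [B → * . D], [B → . * D], [B → . g id f], [C → . B f g], [C → . x], [D → . C f x] }  — shift
  I2: { [C → B . f g] }  — shift
  I3: { [C' → C .] }  — accept
  I4: { [B → g . id f] }  — shift
  I5: { [C → x .] }  — reduce
  I6: { [B → g id . f] }  — shift
  I7: { [B → g id f .] }  — reduce
  I8: { [C → B f . g] }  — shift
  I9: { [C → B f g .] }  — reduce
  I10: { [D → C . f x] }  — shift
  I11: { [B → * D .] }  — reduce
  I12: { [D → C f . x] }  — shift
  I13: { [D → C f x .] }  — reduce

No state contains both a complete item and a shift item.

Answer: No shift-reduce conflicts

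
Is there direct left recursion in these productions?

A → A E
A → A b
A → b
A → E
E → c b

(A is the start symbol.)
Direct left recursion occurs when N → N α for some non-terminal N (the right-hand side begins with the left-hand side itself).

A → A E: LEFT RECURSIVE (starts with A)
A → A b: LEFT RECURSIVE (starts with A)
A → b: starts with b
A → E: starts with E
E → c b: starts with c

The grammar has direct left recursion on: A.

Answer: Yes, A is left-recursive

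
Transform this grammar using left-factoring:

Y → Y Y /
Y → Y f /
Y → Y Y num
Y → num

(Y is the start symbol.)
Left-factoring transforms A → αβ₁ | αβ₂ into A → αA' and A' → β₁ | β₂
(α is the longest common prefix among the alternatives). Repeat until
no nonterminal has two alternatives with a common prefix.

Round 1: Y has alternatives sharing prefix 'Y'. Introduce Y': Y → Y Y'
  Add: Y' → Y /
  Add: Y' → f /
  Add: Y' → Y num

Round 2: Y' has alternatives sharing prefix 'Y'. Introduce Y'': Y' → Y Y''
  Add: Y'' → /
  Add: Y'' → num

No remaining common prefixes — done.

Resulting grammar:
Y → Y Y'
Y' → Y Y''
Y'' → /
Y'' → num
Y' → f /
Y → num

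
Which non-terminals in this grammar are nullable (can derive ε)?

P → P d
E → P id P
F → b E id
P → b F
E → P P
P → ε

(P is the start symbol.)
{ 'E', 'P' }

A non-terminal is nullable if it can derive ε (the empty string): either it has an ε-production, or it has a production whose right-hand side consists entirely of nullable non-terminals.

ε-productions: P → ε
So P is immediately nullable.
E → P P: every symbol on the right is nullable, so E is nullable too.
No further non-terminal can be added: every production for the remaining non-terminals contains a terminal or a non-nullable non-terminal.
Nullable = { 'E', 'P' }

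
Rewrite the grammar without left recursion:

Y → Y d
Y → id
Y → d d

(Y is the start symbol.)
Y → id Y'
Y → d d Y'
Y' → d Y'
Y' → ε

Y is directly left-recursive. The standard transformation for
  A → A α₁ | ... | A α_m | β₁ | ... | β_n
is
  A  → β₁ A' | ... | β_n A'
  A' → α₁ A' | ... | α_m A' | ε

Y → id becomes Y → id Y'
Y → d d becomes Y → d d Y'
Y → Y d becomes Y' → d Y'
Add Y' → ε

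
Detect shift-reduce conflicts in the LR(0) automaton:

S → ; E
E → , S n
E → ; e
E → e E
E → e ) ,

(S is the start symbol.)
Augment with S' → S and build the canonical LR(0) collection (I0 = CLOSURE({[S' → . S]}), then GOTO on every symbol after a dot until no new states appear). It has 13 states:
  I0: { [S → . ; E], [S' → . S] }  — shift
  I1: { [E → . , S n], [E → . ; e], [E → . e ) ,], [E → . e E], [S → ; . E] }  — shift
  I2: { [S' → S .] }  — accept
  I3: { [E → , . S n], [S → . ; E] }  — shift
  I4: { [E → ; . e] }  — shift
  I5: { [S → ; E .] }  — reduce
  I6: { [E → . , S n], [E → . ; e], [E → . e ) ,], [E → . e E], [E → e . ) ,], [E → e . E] }  — shift
  I7: { [E → e ) . ,] }  — shift
  I8: { [E → e E .] }  — reduce
  I9: { [E → e ) , .] }  — reduce
  I10: { [E → ; e .] }  — reduce
  I11: { [E → , S . n] }  — shift
  I12: { [E → , S n .] }  — reduce

No state contains both a complete item and a shift item.

Answer: No shift-reduce conflicts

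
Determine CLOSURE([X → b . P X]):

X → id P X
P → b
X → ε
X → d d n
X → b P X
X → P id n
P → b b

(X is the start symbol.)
To compute CLOSURE, for each item [A → α.Bβ] where B is a non-terminal, add [B → .γ] for all productions B → γ; repeat for the newly added items until nothing changes.

Start with: [X → b . P X]
  [X → b . P X] has the dot before P: add [P → . b], [P → . b b]
No further items can be added.

CLOSURE = { [P → . b b], [P → . b], [X → b . P X] }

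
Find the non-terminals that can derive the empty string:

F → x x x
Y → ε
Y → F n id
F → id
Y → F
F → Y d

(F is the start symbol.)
{ 'Y' }

ε-productions: Y → ε
So Y is immediately nullable.
No further non-terminal can be added: every production for the remaining non-terminals contains a terminal or a non-nullable non-terminal.
Nullable = { 'Y' }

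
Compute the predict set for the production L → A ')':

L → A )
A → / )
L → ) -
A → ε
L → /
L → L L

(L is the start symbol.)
{ ')', '/' }

PREDICT(L → A ')') = (FIRST(RHS) \ {ε}) ∪ (FOLLOW(L) if ε ∈ FIRST(RHS), i.e. RHS ⇒* ε)
FIRST(A) = { '/', ε }
FIRST(A ')') = { ')', '/' }
ε ∉ FIRST(A ')'), so FOLLOW(L) is not added.
PREDICT(L → A ')') = { ')', '/' }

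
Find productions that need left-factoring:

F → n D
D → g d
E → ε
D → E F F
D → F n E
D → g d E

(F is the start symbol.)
Left-factoring is needed when two productions for the same non-terminal
share a common prefix on the right-hand side.

Productions for D:
  D → g d
  D → E F F
  D → F n E
  D → g d E

Found common prefix 'g d' in productions for D

Answer: Yes, D has productions with common prefix 'g d'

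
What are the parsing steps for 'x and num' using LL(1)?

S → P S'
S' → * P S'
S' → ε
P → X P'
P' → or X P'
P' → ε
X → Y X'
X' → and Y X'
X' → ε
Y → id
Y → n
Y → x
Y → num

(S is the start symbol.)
LL(1) parsing maintains a stack (initially the start symbol over $) and the input. At each step: if the stack top is a terminal, match it against the current input token; if it is a non-terminal N, replace it with the RHS of M[N, lookahead] (the unique production whose predict set contains the lookahead).

Stack is shown with the top on the left.

Stack             Input        Action
-------------------------------------
S $               x and num $  output S → P S'
P S' $            x and num $  output P → X P'
X P' S' $         x and num $  output X → Y X'
Y X' P' S' $      x and num $  output Y → x
x X' P' S' $      x and num $  match 'x'
X' P' S' $        and num $    output X' → and Y X'
and Y X' P' S' $  and num $    match 'and'
Y X' P' S' $      num $        output Y → num
num X' P' S' $    num $        match 'num'
X' P' S' $        $            output X' → ε
P' S' $           $            output P' → ε
S' $              $            output S' → ε
$                 $            accept

The string is accepted.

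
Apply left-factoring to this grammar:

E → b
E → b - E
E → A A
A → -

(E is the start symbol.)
Left-factoring transforms A → αβ₁ | αβ₂ into A → αA' and A' → β₁ | β₂
(α is the longest common prefix among the alternatives). Repeat until
no nonterminal has two alternatives with a common prefix.

Round 1: E has alternatives sharing prefix 'b'. Introduce E': E → b E'
  Add: E' → ε
  Add: E' → - E

No remaining common prefixes — done.

Resulting grammar:
E → b E'
E' → ε
E' → - E
E → A A
A → -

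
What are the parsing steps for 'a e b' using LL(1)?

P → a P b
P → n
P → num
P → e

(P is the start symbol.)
LL(1) parsing maintains a stack (initially the start symbol over $) and the input. At each step: if the stack top is a terminal, match it against the current input token; if it is a non-terminal N, replace it with the RHS of M[N, lookahead] (the unique production whose predict set contains the lookahead).

Stack is shown with the top on the left.

Stack    Input    Action
------------------------
P $      a e b $  output P → a P b
a P b $  a e b $  match 'a'
P b $    e b $    output P → e
e b $    e b $    match 'e'
b $      b $      match 'b'
$        $        accept

The string is accepted.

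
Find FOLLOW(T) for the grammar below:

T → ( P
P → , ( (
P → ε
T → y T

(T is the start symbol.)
{ $ }

T is the start symbol, so $ ∈ FOLLOW(T).
In T → y T: T is at the end; this adds FOLLOW(T) to itself — nothing new

Taking the union: FOLLOW(T) = { $ }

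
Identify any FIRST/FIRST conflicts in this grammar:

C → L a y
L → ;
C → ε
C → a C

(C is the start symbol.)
FIRST sets of the non-terminals at (or reachable through a nullable prefix from) the front of some alternative:
  FIRST(L) = { ';' }

Productions for C:
  C → L a y: FIRST = { ';' }
  C → ε: FIRST = { ε }
  C → a C: FIRST = { 'a' }
L has only one production, so no FIRST/FIRST conflict is possible there.

All alternatives of each non-terminal have pairwise disjoint FIRST sets.

Answer: No FIRST/FIRST conflicts.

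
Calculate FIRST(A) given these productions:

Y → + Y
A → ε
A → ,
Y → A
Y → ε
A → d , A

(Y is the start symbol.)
To compute FIRST(A), examine every production with A on the left-hand side, reading each right-hand side left to right until a non-nullable symbol is reached.

From A → ε:
  - ε-production, so ε ∈ FIRST(A)
From A → ,:
  - ',' is a terminal: add ',' and stop
From A → d , A:
  - d is a terminal: add 'd' and stop

Collecting: FIRST(A) = { ',', 'd', ε }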